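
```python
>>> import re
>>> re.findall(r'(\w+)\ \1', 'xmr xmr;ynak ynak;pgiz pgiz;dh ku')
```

A backreference is literal: `\1` must see the identical characters the first group matched.
Walking the string: at [0:7] match 'xmr xmr', group 1 = 'xmr'; at [8:17] match 'ynak ynak', group 1 = 'ynak'; at [18:27] match 'pgiz pgiz', group 1 = 'pgiz'.
Because there's exactly one group, `findall` drops the full match and keeps group 1 from each hit.

['xmr', 'ynak', 'pgiz']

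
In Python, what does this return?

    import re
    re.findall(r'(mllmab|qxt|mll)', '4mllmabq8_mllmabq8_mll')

['mllmab', 'mllmab', 'mll']

The regex engine tests alternatives in the order written; an earlier branch that matches wins even if a later one would match more.
Scanning left to right: at [1:7] match 'mllmab', group 1 = 'mllmab'; at [10:16] match 'mllmab', group 1 = 'mllmab'; at [19:22] match 'mll', group 1 = 'mll'.
One capturing group, so `findall` returns just the captured substring from each match — 3 in all.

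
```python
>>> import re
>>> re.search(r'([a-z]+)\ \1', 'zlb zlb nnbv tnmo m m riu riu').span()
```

After group 1 captures some text, `\1` only succeeds where that same text appears again.
The match spans [0:7] → 'zlb zlb'.

(0, 7)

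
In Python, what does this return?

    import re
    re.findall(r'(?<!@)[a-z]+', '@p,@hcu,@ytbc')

The negative lookaround is zero-width — it rules out positions where the adjacent text would match, without consuming anything.
Matches: at [5:7] → 'cu'; at [10:13] → 'tbc'.
With no groups in the pattern, `findall` gives back each whole match — 2 here.

['cu', 'tbc']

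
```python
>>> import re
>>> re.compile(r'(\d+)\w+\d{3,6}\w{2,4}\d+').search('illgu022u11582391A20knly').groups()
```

The match spans [5:20] → '022u11582391A20'.
Captured: group 1 = '022'.

('022',)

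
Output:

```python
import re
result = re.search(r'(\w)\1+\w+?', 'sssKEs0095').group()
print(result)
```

sssK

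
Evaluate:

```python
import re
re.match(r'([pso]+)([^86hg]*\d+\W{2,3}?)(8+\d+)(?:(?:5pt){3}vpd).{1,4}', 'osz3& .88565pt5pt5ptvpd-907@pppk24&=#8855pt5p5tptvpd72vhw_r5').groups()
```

The match spans [0:27] → 'osz3& .88565pt5pt5ptvpd-907'.
Captured: group 1 = 'os', group 2 = 'z3& .', group 3 = '8856'.

('os', 'z3& .', '8856')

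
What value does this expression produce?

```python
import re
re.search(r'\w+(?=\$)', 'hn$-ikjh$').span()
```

(0, 2)

Lookahead/lookbehind check context without consuming it, so the matched span excludes the asserted characters.
Unlike `match`, `search` isn't anchored — it looks for the pattern anywhere in the string.
The match spans [0:2] → 'hn'.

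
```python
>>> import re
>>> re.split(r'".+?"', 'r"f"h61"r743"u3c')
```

['r', 'h61', 'u3c']

Because the quantifier is non-greedy, it stops expanding at the earliest point where the rest of the pattern can succeed.
Matches to split on: at [1:4] → '"f"'; at [7:13] → '"r743"'.
The string is cut at each match, leaving 3 pieces.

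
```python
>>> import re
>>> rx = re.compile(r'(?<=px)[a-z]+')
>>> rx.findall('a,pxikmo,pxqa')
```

Because the assertion is zero-width, the text it checks is not consumed and won't appear in the result.
With no groups in the pattern, `findall` gives back each whole match — 2 here.

['ikmo', 'qa']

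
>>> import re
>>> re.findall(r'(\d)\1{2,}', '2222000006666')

['2', '0', '6']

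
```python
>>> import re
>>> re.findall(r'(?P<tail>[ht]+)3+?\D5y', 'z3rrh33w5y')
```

['h']

Pattern: one or more of one of [ht] (captured as 'tail'); then one or more of the literal '3' (lazy), then a non-digit, then the literal '5y'.
Scanning left to right: at [4:10] match 'h33w5y', group 1 = 'h'.
`findall` collects group 1 from the one match (1 total).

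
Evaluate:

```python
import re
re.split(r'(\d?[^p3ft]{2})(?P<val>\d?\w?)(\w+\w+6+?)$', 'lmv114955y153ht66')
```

The pattern matches optionally a digit, then exactly 2 of any character except [p3ft] (captured); then optionally a digit, then optionally a word character (captured as 'val'); then one or more of a word character, then one or more of a word character, then one or more of the literal '6' (lazy) (captured); then anchored at the end.
`re.split` interleaves the captured-group text with the surrounding fragments.

['', 'lm', 'v', '114955y153ht66', '']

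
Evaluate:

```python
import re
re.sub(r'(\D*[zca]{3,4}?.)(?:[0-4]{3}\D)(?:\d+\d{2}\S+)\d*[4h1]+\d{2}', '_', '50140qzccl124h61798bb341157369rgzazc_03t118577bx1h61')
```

The pattern matches zero or more of a non-digit, then 3 to 4 of one of [zca] (lazy), then any character (captured); then exactly 3 of a character in [0-4], then a non-digit (non-capturing group); then one or more of a digit, then exactly 2 of a digit, then one or more of a non-whitespace character (non-capturing group); then zero or more of a digit, then one or more of one of [4h1], then exactly 2 of a digit.
Matches: at [5:52] → 'qzccl124h61798bb341157369rgzazc_03t118577bx1h61'.
Every occurrence is swapped for '_'.

'50140_'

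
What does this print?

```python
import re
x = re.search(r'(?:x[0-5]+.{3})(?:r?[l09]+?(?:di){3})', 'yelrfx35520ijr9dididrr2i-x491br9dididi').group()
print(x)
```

x491br9dididi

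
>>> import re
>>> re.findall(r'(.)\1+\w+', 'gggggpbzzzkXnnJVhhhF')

['g']

`\1` has to match the exact text group 1 already captured.
Scanning left to right: at [0:20] match 'gggggpbzzzkXnnJVhhhF', group 1 = 'g'.
`findall` collects group 1 from the one match (1 total).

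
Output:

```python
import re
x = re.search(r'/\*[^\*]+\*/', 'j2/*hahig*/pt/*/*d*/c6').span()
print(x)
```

(2, 11)

`re.search` scans for the first position where the pattern succeeds.
The match spans [2:11] → '/*hahig*/'.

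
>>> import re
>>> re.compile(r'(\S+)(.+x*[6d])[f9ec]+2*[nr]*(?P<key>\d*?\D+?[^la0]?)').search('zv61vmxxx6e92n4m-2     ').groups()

('zv61vmxx', 'x6', '4m-')

The pattern matches one or more of a non-whitespace character (captured); then one or more of any character, then zero or more of a literal 'x', then one of [6d] (captured); then one or more of one of [f9ec], then zero or more of the literal '2', then zero or more of one of [nr]; then zero or more of a digit (lazy), then one or more of a non-digit (lazy), then optionally any character except [la0] (captured as 'key').
A non-greedy quantifier consumes as few characters as it can — just enough that the remainder of the pattern still matches from where it stops; whatever follows it matches normally.
`re.search` tries every starting position until one works.
The match spans [0:17] → 'zv61vmxxx6e92n4m-'.
Captured: group 1 = 'zv61vmxx', group 2 = 'x6', group 3 = '4m-'.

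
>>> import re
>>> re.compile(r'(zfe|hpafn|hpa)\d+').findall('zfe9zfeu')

Walking the string: at [0:4] match 'zfe9', group 1 = 'zfe'.
One capturing group, so `findall` returns just the captured substring from the one match — 1 in all.

['zfe']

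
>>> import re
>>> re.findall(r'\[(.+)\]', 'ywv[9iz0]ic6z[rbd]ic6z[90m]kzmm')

Because there's exactly one group, `findall` drops the full match and keeps group 1 from the one hit.

['9iz0]ic6z[rbd]ic6z[90m']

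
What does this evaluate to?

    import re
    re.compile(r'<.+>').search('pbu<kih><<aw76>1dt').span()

(3, 15)

The match spans [3:15] → '<kih><<aw76>'.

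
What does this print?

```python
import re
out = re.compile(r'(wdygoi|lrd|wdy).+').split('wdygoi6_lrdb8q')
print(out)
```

['', 'wdygoi', '']

Branches in `(...|...)` are attempted left-to-right; the first branch that allows the whole pattern to succeed is taken.
`re.split` interleaves the captured-group text with the surrounding fragments.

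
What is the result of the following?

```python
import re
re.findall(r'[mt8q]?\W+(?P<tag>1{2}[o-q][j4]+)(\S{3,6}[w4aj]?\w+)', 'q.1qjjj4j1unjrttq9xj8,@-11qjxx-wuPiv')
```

[('11qj', 'xx-wuPiv')]

This matches optionally one of [mt8q], then one or more of a non-word character; then exactly 2 of the literal '1', then a character in [o-q], then one or more of one of [j4] (captured as 'tag'); then 3 to 6 of a non-whitespace character, then optionally one of [w4aj], then one or more of a word character (captured).
`findall` packs the 2 group values into a tuple for every match.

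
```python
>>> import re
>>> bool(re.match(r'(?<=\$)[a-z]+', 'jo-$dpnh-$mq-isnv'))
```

Because the assertion is zero-width, the text it checks is not consumed and won't appear in the result.
`re.match` won't scan ahead — the pattern has to work from the very first character.
Here position 0 doesn't satisfy it, so the call returns None, and `bool(None)` is False.

False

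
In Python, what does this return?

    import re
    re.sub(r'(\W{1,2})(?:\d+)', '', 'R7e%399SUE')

The pattern matches 1 to 2 of a non-word character (captured); then one or more of a digit (non-capturing group).
Matches: at [3:7] → '%399'.
Each match is replaced by ''.

'R7eSUE'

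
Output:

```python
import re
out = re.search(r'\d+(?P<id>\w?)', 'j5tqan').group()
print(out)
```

This matches one or more of a digit; then optionally a word character (captured as 'id').
The match spans [1:3] → '5t'.

5t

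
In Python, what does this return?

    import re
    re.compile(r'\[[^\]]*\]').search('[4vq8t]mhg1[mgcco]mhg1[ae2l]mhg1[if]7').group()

'[4vq8t]'

`search` walks the string left to right and returns the first match it finds.
The match spans [0:7] → '[4vq8t]'.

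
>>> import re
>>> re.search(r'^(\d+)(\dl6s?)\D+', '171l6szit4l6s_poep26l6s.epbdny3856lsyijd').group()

This matches anchored at the start of the string; then one or more of a digit (captured); then a digit, then the literal 'l6', then optionally a literal 's' (captured); then one or more of a non-digit.
`re.search` tries every starting position until one works.
The match spans [0:9] → '171l6szit'.
Captured: group 1 = '17', group 2 = '1l6s'.

'171l6szit'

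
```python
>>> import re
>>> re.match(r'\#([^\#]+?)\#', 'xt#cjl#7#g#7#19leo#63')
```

None

`re.match` won't scan ahead — the pattern has to work from the very first character.
Here the string doesn't start with a match, so the call returns None.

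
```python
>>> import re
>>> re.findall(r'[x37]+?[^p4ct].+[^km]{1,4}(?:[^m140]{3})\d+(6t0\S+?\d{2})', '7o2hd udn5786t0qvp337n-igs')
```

['6t0qvp33']

Pattern: one or more of one of [x37] (lazy); then any character except [p4ct], then one or more of any character, then 1 to 4 of any character except [km]; then exactly 3 of any character except [m140] (non-capturing group); then one or more of a digit; then the literal '6t0', then one or more of a non-whitespace character (lazy), then exactly 2 of a digit (captured).
With the lazy modifier that quantifier settles for the fewest repetitions that let the rest of the pattern succeed (the atoms after it are unaffected and can still be greedy).
Walking the string: at [0:20] match '7o2hd udn5786t0qvp33', group 1 = '6t0qvp33'.
With a single group, `findall` returns only what that group captured — 1 item.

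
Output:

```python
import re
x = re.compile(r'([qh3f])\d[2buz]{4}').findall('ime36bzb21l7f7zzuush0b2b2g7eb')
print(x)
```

['3', 'f', 'h']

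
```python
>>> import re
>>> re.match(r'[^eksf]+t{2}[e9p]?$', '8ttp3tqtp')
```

None

The pattern matches one or more of any character except [eksf]; then exactly 2 of the literal 't', then optionally one of [e9p]; then anchored at the end.
With `match`, the pattern is implicitly anchored at the beginning.
Here position 0 doesn't satisfy it, so the call returns None.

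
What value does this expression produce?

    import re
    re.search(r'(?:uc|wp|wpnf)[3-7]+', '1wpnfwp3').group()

`search` walks the string left to right and returns the first match it finds.
The match spans [5:8] → 'wp3'.

'wp3'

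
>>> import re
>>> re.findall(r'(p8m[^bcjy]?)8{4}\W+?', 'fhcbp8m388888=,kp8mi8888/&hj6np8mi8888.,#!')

['p8mi', 'p8mi']

This matches the literal 'p8m', then optionally any character except [bcjy] (captured); then exactly 4 of the literal '8', then one or more of a non-word character (lazy).
Walking the string: at [16:25] match 'p8mi8888/', group 1 = 'p8mi'; at [30:39] match 'p8mi8888.', group 1 = 'p8mi'.
Because there's exactly one group, `findall` drops the full match and keeps group 1 from each hit.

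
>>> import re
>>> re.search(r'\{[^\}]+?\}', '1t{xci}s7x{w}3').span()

(2, 7)

`re.search` tries every starting position until one works.
The match spans [2:7] → '{xci}'.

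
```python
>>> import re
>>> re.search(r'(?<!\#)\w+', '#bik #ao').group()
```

Because the assertion is negative and zero-width, positions next to the forbidden text are skipped.
`re.search` tries every starting position until one works.
The match spans [2:4] → 'ik'.

'ik'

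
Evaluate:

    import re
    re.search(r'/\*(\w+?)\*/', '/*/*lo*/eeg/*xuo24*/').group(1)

'lo'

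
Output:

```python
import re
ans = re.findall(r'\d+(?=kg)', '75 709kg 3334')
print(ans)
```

Because the assertion is zero-width, the text it checks is not consumed and won't appear in the result.
Matches: at [3:6] → '709'.
Since nothing is captured, `findall` lists the 1 matched substring directly.

['709']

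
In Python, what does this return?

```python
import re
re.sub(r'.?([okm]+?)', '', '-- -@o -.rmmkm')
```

'-- - -.'

The pattern matches optionally any character; then one or more of one of [okm] (lazy) (captured).
Matches: at [4:6] → '@o'; at [9:11] → 'rm'; at [11:13] → 'mk'; at [13:14] → 'm'.
Every occurrence is swapped for ''.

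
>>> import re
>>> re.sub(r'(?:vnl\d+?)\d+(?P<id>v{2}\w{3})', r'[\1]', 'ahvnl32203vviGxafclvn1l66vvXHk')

This matches the literal 'vnl', then one or more of a digit (lazy) (non-capturing group); then one or more of a digit; then exactly 2 of the literal 'v', then exactly 3 of a word character (captured as 'id').
Matches: at [2:15] → 'vnl32203vviGx'.
Each match is replaced using the text its own group 1 captured.

'ah[vviGx]afclvn1l66vvXHk'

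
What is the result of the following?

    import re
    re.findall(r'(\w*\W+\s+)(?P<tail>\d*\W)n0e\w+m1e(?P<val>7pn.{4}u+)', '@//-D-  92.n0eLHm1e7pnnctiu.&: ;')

[('D-  ', '92.', '7pnnctiu')]

Pattern: zero or more of a word character, then one or more of a non-word character, then one or more of whitespace (captured); then zero or more of a digit, then a non-word character (captured as 'tail'); then the literal 'n0e', then one or more of a word character, then the literal 'm1e'; then the literal '7pn', then exactly 4 of any character, then one or more of a literal 'u' (captured as 'val').
Scanning left to right: at [4:27] match 'D-  92.n0eLHm1e7pnnctiu', groups = ('D-  ', '92.', '7pnnctiu').
3 groups means the one result is a tuple of 3 captured strings — 1 here.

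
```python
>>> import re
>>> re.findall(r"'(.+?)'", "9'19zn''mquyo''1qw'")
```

The `?` after the quantifier makes it lazy — it takes as little as possible before letting the rest of the pattern try.
Scanning left to right: at [1:7] match "'19zn'", group 1 = '19zn'; at [7:14] match "'mquyo'", group 1 = 'mquyo'; at [14:19] match "'1qw'", group 1 = '1qw'.
With a single group, `findall` returns only what that group captured — 3 items.

['19zn', 'mquyo', '1qw']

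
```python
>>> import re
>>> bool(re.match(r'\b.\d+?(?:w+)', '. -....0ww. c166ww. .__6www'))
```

False

This matches a word boundary (`\b`, zero-width); then any character, then one or more of a digit (lazy); then one or more of a literal 'w' (non-capturing group).
`match` is anchored at position 0; if the pattern doesn't fit there, it returns None.
Here the pattern fails at index 0, so the call returns None, and `bool(None)` is False.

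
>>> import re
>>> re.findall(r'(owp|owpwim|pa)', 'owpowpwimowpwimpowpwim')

`|` is ordered: at each position the engine commits to the first alternative that works.
Matches: at [0:3] match 'owp', group 1 = 'owp'; at [3:6] match 'owp', group 1 = 'owp'; at [9:12] match 'owp', group 1 = 'owp'; at [16:19] match 'owp', group 1 = 'owp'.
Because there's exactly one group, `findall` drops the full match and keeps group 1 from each hit.

['owp', 'owp', 'owp', 'owp']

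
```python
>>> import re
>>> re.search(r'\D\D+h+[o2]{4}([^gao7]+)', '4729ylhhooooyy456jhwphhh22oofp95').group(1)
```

'yy456jhwphhh22'

This matches a non-digit, then one or more of a non-digit; then one or more of a literal 'h', then exactly 4 of one of [o2]; then one or more of any character except [gao7] (captured).
Unlike `match`, `search` isn't anchored — it looks for the pattern anywhere in the string.
The match spans [4:26] → 'ylhhooooyy456jhwphhh22'.
Captured: group 1 = 'yy456jhwphhh22'.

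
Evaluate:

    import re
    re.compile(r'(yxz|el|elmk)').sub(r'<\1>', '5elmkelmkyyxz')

Alternation isn't longest-match — the leftmost alternative that fits at this position is chosen.
Matches: at [1:3] → 'el'; at [5:7] → 'el'; at [10:13] → 'yxz'.
The replacement refers to a captured group, so each match is rewritten using its own captured text.

'5<el>mk<el>mky<yxz>'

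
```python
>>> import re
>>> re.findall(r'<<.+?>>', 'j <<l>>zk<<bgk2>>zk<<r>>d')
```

A non-greedy quantifier consumes as few characters as it can — just enough that the remainder of the pattern still matches from where it stops; whatever follows it matches normally.
Scanning left to right: at [2:7] → '<<l>>'; at [9:17] → '<<bgk2>>'; at [19:24] → '<<r>>'.
With no groups in the pattern, `findall` gives back each whole match — 3 here.

['<<l>>', '<<bgk2>>', '<<r>>']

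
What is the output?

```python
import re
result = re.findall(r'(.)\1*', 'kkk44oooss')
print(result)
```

After group 1 captures some text, `\1` only succeeds where that same text appears again.
Walking the string: at [0:3] match 'kkk', group 1 = 'k'; at [3:5] match '44', group 1 = '4'; at [5:8] match 'ooo', group 1 = 'o'; at [8:10] match 'ss', group 1 = 's'.
With a single group, `findall` returns only what that group captured — 4 items.

['k', '4', 'o', 's']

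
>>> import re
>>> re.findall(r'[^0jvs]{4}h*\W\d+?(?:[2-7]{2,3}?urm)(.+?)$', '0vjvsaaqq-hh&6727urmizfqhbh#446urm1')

This matches exactly 4 of any character except [0jvs], then zero or more of a literal 'h', then a non-word character; then one or more of a digit (lazy); then 2 to 3 of a character in [2-7] (lazy), then the literal 'urm' (non-capturing group); then one or more of any character (lazy) (captured); then anchored at the end.
Walking the string: at [6:35] match 'aqq-hh&6727urmizfqhbh#446urm1', group 1 = 'izfqhbh#446urm1'.
One capturing group, so `findall` returns just the captured substring from the one match — 1 in all.

['izfqhbh#446urm1']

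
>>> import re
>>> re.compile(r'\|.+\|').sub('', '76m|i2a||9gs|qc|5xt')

Matches: at [3:16] → '|i2a||9gs|qc|'.
`sub` substitutes '' at each match site.

'76m5xt'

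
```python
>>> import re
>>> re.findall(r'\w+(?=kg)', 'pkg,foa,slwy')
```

The `(?=…)`/`(?<=…)` assertion just peeks at neighbouring text; it doesn't advance the match position.
Walking the string: at [0:1] → 'p'.
Since nothing is captured, `findall` lists the 1 matched substring directly.

['p']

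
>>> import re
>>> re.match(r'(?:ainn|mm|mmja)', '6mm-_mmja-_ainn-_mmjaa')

None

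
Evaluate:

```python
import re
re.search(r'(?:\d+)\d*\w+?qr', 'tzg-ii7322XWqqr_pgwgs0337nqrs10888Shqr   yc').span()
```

(6, 15)

Pattern: one or more of a digit (non-capturing group); then zero or more of a digit, then one or more of a word character (lazy), then the literal 'qr'.
A non-greedy quantifier consumes as few characters as it can — just enough that the remainder of the pattern still matches from where it stops; whatever follows it matches normally.
`re.search` scans for the first position where the pattern succeeds.
The match spans [6:15] → '7322XWqqr'.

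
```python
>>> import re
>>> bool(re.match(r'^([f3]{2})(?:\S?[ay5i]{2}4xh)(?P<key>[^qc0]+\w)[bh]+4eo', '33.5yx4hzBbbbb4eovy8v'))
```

`match` is anchored at position 0; if the pattern doesn't fit there, it returns None.
Here the string doesn't start with a match, so the call returns None, and `bool(None)` is False.

False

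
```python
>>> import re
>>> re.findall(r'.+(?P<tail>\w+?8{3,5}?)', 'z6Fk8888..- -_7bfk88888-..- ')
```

Pattern: one or more of any character; then one or more of a word character (lazy), then 3 to 5 of the literal '8' (lazy) (captured as 'tail').
Matches: at [0:23] match 'z6Fk8888..- -_7bfk88888', group 1 = '8888'.
`findall` collects group 1 from the one match (1 total).

['8888']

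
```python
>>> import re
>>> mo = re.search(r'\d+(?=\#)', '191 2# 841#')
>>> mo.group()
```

'2'

The positive lookaround only admits positions where the adjacent text matches; those characters stay outside the span.
`search` walks the string left to right and returns the first match it finds.
The match spans [4:5] → '2'.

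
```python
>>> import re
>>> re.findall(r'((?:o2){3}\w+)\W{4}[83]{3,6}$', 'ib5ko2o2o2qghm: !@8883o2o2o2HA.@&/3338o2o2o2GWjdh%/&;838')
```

['o2o2o2GWjdh']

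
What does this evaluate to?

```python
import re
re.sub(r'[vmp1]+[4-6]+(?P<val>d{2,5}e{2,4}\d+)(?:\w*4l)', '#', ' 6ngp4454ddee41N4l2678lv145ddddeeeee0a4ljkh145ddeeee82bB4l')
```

' 6ng#'

Each match is replaced by '#'.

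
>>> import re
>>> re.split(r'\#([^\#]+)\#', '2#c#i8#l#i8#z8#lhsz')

['2', 'c', 'i8', 'l', 'i8', 'z8', 'lhsz']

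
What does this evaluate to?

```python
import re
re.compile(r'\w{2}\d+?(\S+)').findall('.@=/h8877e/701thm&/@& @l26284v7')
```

['77e/701thm&/@&', '284v7']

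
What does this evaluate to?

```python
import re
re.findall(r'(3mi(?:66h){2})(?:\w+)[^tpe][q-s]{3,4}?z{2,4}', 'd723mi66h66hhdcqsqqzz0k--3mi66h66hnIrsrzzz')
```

['3mi66h66h', '3mi66h66h']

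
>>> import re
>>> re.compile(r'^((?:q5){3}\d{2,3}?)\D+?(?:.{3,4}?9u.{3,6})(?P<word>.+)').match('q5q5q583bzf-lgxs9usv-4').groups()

('q5q5q583', '4')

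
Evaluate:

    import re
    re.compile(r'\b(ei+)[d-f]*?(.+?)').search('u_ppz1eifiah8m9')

None

Here nothing in the string fits, so the call returns None.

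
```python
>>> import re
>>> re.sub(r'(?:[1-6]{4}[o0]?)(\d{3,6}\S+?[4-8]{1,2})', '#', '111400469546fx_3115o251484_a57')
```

'#o251484_a57'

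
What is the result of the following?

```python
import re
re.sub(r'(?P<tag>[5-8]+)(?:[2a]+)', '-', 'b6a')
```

The pattern matches one or more of a character in [5-8] (captured as 'tag'); then one or more of one of [2a] (non-capturing group).
Matches: at [1:3] → '6a'.
`sub` substitutes '-' at each match site.

'b-'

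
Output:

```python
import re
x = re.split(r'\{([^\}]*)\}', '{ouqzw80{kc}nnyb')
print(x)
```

`re.split` interleaves the captured-group text with the surrounding fragments.

['', 'ouqzw80{kc', 'nnyb']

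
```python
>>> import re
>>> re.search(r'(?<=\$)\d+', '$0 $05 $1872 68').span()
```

The positive lookaround only admits positions where the adjacent text matches; those characters stay outside the span.
`search` walks the string left to right and returns the first match it finds.
The match spans [1:2] → '0'.

(1, 2)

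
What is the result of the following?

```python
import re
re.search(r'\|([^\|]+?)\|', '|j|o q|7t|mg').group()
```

`search` walks the string left to right and returns the first match it finds.
The match spans [0:3] → '|j|'.
Captured: group 1 = 'j'.

'|j|'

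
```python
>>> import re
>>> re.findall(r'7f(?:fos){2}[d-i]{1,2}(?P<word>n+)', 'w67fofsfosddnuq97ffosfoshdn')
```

['n']

The pattern matches the literal '7f', then the literal 'fos' repeated 2 times, then 1 to 2 of a character in [d-i]; then one or more of a literal 'n' (captured as 'word').
Matches: at [16:27] match '7ffosfoshdn', group 1 = 'n'.
One capturing group, so `findall` returns just the captured substring from the one match — 1 in all.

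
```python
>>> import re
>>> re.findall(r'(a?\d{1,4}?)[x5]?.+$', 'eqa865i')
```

This matches optionally the literal 'a', then 1 to 4 of a digit (lazy) (captured); then optionally one of [x5], then one or more of any character; then anchored at the end.
A `+?`/`*?`/`{m,n}?` starts at its minimum and grows only as far as needed for what follows to match.
Scanning left to right: at [2:7] match 'a865i', group 1 = 'a8'.
`findall` collects group 1 from the one match (1 total).

['a8']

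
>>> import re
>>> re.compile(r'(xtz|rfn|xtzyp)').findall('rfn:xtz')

['rfn', 'xtz']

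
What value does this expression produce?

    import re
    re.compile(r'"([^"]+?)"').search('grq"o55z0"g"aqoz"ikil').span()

`re.search` tries every starting position until one works.
The match spans [3:10] → '"o55z0"'.
Captured: group 1 = 'o55z0'.

(3, 10)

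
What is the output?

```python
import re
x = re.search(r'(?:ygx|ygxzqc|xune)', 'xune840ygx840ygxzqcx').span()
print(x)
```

(0, 4)

The match spans [0:4] → 'xune'.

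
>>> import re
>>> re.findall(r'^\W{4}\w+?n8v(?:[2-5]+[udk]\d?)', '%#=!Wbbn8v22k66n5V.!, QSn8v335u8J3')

['%#=!Wbbn8v22k6']

No capturing groups, so `findall` returns the 1 full match string.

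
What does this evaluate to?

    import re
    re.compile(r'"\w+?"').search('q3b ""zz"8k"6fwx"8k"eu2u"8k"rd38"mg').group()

`re.search` scans for the first position where the pattern succeeds.
The match spans [5:9] → '"zz"'.

'"zz"'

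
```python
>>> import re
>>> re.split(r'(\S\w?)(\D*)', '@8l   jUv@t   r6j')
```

['', '@8', 'l   jUv@t   r', '', '6j', '', '']

This matches a non-whitespace character, then optionally a word character (captured); then zero or more of a non-digit (captured).
Because the pattern has a capturing group, `split` also inserts each captured text between the pieces.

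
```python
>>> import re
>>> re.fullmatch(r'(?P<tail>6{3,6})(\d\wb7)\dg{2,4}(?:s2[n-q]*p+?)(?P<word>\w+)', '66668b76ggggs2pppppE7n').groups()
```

The pattern matches 3 to 6 of a literal '6' (captured as 'tail'); then a digit, then a word character, then the literal 'b7' (captured); then a digit, then 2 to 4 of the literal 'g'; then the literal 's2', then zero or more of a character in [n-q], then one or more of a literal 'p' (lazy) (non-capturing group); then one or more of a word character (captured as 'word').
`re.fullmatch` is like wrapping the pattern in `^…$` (in single-line mode).
The match spans [0:22] → '66668b76ggggs2pppppE7n'.
Captured: group 1 = '666', group 2 = '68b7', group 3 = 'E7n'.

('666', '68b7', 'E7n')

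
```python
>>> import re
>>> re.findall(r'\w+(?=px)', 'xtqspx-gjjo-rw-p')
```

['xtqs']

The `(?=…)`/`(?<=…)` assertion just peeks at neighbouring text; it doesn't advance the match position.
Matches: at [0:4] → 'xtqs'.
Since nothing is captured, `findall` lists the 1 matched substring directly.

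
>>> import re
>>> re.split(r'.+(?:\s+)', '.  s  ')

Splitting on the pattern gives 2 pieces.

['', '']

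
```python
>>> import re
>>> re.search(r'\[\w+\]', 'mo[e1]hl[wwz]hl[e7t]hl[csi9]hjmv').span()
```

(2, 6)

`search` walks the string left to right and returns the first match it finds.
The match spans [2:6] → '[e1]'.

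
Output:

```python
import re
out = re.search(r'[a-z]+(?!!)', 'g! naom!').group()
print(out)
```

The negative lookaround is zero-width — it rules out positions where the adjacent text would match, without consuming anything.
`re.search` scans for the first position where the pattern succeeds.
The match spans [3:6] → 'nao'.

nao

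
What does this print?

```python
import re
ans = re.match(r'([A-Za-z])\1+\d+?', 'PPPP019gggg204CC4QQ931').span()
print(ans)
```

`match` is anchored at position 0; if the pattern doesn't fit there, it returns None.
The match spans [0:5] → 'PPPP0'.

(0, 5)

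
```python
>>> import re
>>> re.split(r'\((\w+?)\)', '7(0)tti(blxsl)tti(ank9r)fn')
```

['7', '0', 'tti', 'blxsl', 'tti', 'ank9r', 'fn']

Matches to split on: at [1:4] → '(0)'; at [7:14] → '(blxsl)'; at [17:24] → '(ank9r)'.
`re.split` interleaves the captured-group text with the surrounding fragments.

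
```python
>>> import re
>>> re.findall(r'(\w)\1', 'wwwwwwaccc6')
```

`\1` has to match the exact text group 1 already captured.
One capturing group, so `findall` returns just the captured substring from each match — 4 in all.

['w', 'w', 'w', 'c']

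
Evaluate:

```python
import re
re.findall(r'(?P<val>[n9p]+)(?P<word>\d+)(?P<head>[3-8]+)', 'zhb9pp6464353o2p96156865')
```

The pattern matches one or more of one of [n9p] (captured as 'val'); then one or more of a digit (captured as 'word'); then one or more of a character in [3-8] (captured as 'head').
`findall` packs the 3 group values into a tuple for every match.

[('9pp', '646435', '3'), ('p9', '615686', '5')]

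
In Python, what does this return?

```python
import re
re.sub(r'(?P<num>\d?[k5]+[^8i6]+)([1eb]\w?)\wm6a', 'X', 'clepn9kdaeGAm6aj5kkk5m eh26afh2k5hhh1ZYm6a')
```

Pattern: optionally a digit, then one or more of one of [k5], then one or more of any character except [8i6] (captured as 'num'); then one of [1eb], then optionally a word character (captured); then a word character, then the literal 'm', then the literal '6a'.
Matches: at [5:15] → '9kdaeGAm6a'; at [30:42] → '2k5hhh1ZYm6a'.
Each match is replaced by 'X'.

'clepnXj5kkk5m eh26afhX'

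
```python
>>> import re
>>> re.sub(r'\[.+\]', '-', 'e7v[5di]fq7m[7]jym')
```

'e7v-jym'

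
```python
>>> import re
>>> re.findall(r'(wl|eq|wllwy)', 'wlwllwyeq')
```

Alternation isn't longest-match — the leftmost alternative that fits at this position is chosen.
Matches: at [0:2] match 'wl', group 1 = 'wl'; at [2:4] match 'wl', group 1 = 'wl'; at [7:9] match 'eq', group 1 = 'eq'.
`findall` collects group 1 from each match (3 total).

['wl', 'wl', 'eq']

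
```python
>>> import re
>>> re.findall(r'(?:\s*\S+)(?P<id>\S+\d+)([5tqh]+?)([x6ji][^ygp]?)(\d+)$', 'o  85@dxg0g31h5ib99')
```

[('31', 'h5', 'ib', '99')]

The pattern matches zero or more of whitespace, then one or more of a non-whitespace character (non-capturing group); then one or more of a non-whitespace character, then one or more of a digit (captured as 'id'); then one or more of one of [5tqh] (lazy) (captured); then one of [x6ji], then optionally any character except [ygp] (captured); then one or more of a digit (captured); then anchored at the end.
Scanning left to right: at [1:19] match '  85@dxg0g31h5ib99', groups = ('31', 'h5', 'ib', '99').
Multiple groups make `findall` return tuples — one 4-tuple for the one match.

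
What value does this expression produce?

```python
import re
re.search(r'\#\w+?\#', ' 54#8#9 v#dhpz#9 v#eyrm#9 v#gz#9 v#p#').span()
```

The match spans [3:6] → '#8#'.

(3, 6)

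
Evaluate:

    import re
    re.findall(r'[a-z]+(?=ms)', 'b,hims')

['hi']

Lookahead/lookbehind check context without consuming it, so the matched span excludes the asserted characters.
Scanning left to right: at [2:4] → 'hi'.
Since nothing is captured, `findall` lists the 1 matched substring directly.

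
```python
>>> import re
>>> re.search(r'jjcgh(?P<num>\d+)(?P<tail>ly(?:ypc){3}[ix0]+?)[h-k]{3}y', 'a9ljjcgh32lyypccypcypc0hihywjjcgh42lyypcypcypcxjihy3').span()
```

The pattern matches the literal 'jjc', then the literal 'gh'; then one or more of a digit (captured as 'num'); then the literal 'ly', then the literal 'ypc' repeated 3 times, then one or more of one of [ix0] (lazy) (captured as 'tail'); then exactly 3 of a character in [h-k], then a literal 'y'.
The match spans [28:51] → 'jjcgh42lyypcypcypcxjihy'.

(28, 51)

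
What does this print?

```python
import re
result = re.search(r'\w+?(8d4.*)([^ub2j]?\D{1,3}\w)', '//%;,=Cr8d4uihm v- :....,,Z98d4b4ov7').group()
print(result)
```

Cr8d4uihm v- :....,,Z98d4b4ov7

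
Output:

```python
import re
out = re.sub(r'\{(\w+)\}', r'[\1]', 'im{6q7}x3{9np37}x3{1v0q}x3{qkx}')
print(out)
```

im[6q7]x3[9np37]x3[1v0q]x3[qkx]

The replacement refers to a captured group, so each match is rewritten using its own captured text.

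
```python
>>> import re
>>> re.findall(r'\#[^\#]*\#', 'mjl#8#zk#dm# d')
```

['#8#', '#dm#']

Walking the string: at [3:6] → '#8#'; at [8:12] → '#dm#'.
Since nothing is captured, `findall` lists the 2 matched substrings directly.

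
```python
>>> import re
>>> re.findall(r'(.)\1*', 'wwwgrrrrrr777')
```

['w', 'g', 'r', '7']

After group 1 captures some text, `\1` only succeeds where that same text appears again.
Matches: at [0:3] match 'www', group 1 = 'w'; at [3:4] match 'g', group 1 = 'g'; at [4:10] match 'rrrrrr', group 1 = 'r'; at [10:13] match '777', group 1 = '7'.
One capturing group, so `findall` returns just the captured substring from each match — 4 in all.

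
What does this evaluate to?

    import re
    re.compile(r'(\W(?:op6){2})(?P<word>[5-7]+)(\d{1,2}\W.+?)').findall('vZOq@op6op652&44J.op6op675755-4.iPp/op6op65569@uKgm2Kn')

[('@op6op6', '5', '2&4'), ('.op6op6', '7575', '5-4'), ('/op6op6', '556', '9@u')]

Pattern: a non-word character, then the literal 'op6' repeated 2 times (captured); then one or more of a character in [5-7] (captured as 'word'); then 1 to 2 of a digit, then a non-word character, then one or more of any character (lazy) (captured).
Matches: at [4:15] match '@op6op652&4', groups = ('@op6op6', '5', '2&4'); at [17:31] match '.op6op675755-4', groups = ('.op6op6', '7575', '5-4'); at [35:48] match '/op6op65569@u', groups = ('/op6op6', '556', '9@u').
3 groups means each result is a tuple of 3 captured strings — 3 here.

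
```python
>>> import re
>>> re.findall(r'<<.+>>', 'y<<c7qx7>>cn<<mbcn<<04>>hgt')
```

['<<c7qx7>>cn<<mbcn<<04>>']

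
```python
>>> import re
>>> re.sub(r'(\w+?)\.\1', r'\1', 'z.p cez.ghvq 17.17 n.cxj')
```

'z.p cez.ghvq 17 n.cxj'

A backreference is literal: `\1` must see the identical characters the first group matched.
Each match is replaced using the text its own group 1 captured.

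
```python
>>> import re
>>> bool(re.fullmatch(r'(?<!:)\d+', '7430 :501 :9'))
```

The negative lookahead/lookbehind blocks any match where the forbidden context is present.
For `fullmatch`, every character of the input must be accounted for by the pattern.
Here the string isn't matched end-to-end, so the call returns None, and `bool(None)` is False.

False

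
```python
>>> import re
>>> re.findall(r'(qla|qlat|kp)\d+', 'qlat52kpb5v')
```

Matches: at [0:6] match 'qlat52', group 1 = 'qlat'.
With a single group, `findall` returns only what that group captured — 1 item.

['qlat']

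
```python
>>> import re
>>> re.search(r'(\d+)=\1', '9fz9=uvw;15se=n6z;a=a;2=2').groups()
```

The match spans [22:25] → '2=2'.
Captured: group 1 = '2'.

('2',)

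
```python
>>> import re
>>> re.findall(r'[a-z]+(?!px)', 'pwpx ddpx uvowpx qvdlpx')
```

['pwpx', 'ddpx', 'uvowpx', 'qvdlpx']

A negative assertion filters positions out without eating any characters.
Scanning left to right: at [0:4] → 'pwpx'; at [5:9] → 'ddpx'; at [10:16] → 'uvowpx'; at [17:23] → 'qvdlpx'.
With no groups in the pattern, `findall` gives back each whole match — 4 here.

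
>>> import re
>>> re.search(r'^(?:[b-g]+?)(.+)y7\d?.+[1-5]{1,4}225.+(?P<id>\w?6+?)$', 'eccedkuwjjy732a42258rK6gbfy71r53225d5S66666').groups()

('ccedkuwjjy732a42258rK6gbf', '6')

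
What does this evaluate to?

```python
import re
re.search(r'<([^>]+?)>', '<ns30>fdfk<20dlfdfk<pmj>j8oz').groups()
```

('ns30',)

`re.search` scans for the first position where the pattern succeeds.
The match spans [0:6] → '<ns30>'.
Captured: group 1 = 'ns30'.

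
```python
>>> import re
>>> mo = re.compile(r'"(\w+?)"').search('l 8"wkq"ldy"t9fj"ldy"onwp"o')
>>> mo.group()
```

Unlike `match`, `search` isn't anchored — it looks for the pattern anywhere in the string.
The match spans [3:8] → '"wkq"'.
Captured: group 1 = 'wkq'.

'"wkq"'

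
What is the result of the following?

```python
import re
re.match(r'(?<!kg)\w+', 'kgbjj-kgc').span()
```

(0, 5)

The negative lookaround is zero-width — it rules out positions where the adjacent text would match, without consuming anything.
`match` is anchored at position 0; if the pattern doesn't fit there, it returns None.
The match spans [0:5] → 'kgbjj'.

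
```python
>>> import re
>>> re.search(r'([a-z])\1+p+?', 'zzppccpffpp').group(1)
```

'z'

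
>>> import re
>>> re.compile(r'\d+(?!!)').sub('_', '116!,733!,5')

The negative lookaround is zero-width — it rules out positions where the adjacent text would match, without consuming anything.
Each match is replaced by '_'.

'_6!,_3!,_'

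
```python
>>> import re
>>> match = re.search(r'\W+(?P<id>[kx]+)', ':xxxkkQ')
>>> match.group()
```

':xxxkk'

This matches one or more of a non-word character; then one or more of one of [kx] (captured as 'id').
The match spans [0:6] → ':xxxkk'.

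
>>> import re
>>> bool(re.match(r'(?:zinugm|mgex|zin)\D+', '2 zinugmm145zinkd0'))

`re.match` only tries the pattern at the start of the string.
Here the pattern fails at index 0, so the call returns None, and `bool(None)` is False.

False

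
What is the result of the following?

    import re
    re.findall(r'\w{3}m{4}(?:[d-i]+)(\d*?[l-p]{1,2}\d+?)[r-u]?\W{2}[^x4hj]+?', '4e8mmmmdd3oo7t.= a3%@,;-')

['3oo7']

Because there's exactly one group, `findall` drops the full match and keeps group 1 from the one hit.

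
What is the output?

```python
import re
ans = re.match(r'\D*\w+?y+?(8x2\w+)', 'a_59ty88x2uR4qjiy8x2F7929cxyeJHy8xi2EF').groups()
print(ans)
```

The match spans [0:38] → 'a_59ty88x2uR4qjiy8x2F7929cxyeJHy8xi2EF'.
Captured: group 1 = '8x2F7929cxyeJHy8xi2EF'.

('8x2F7929cxyeJHy8xi2EF',)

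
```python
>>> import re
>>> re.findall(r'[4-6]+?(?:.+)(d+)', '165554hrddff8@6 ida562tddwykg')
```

Pattern: one or more of a character in [4-6] (lazy); then one or more of any character (non-capturing group); then one or more of a literal 'd' (captured).
Walking the string: at [1:25] match '65554hrddff8@6 ida562tdd', group 1 = 'd'.
One capturing group, so `findall` returns just the captured substring from the one match — 1 in all.

['d']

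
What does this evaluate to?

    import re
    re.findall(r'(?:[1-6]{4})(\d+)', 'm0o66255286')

['5286']

One capturing group, so `findall` returns just the captured substring from the one match — 1 in all.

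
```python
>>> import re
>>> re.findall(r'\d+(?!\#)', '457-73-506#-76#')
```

['457', '73', '50', '7']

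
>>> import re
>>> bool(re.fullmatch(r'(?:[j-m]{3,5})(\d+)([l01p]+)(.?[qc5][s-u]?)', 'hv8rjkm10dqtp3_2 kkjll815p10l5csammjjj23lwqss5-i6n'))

For `fullmatch`, every character of the input must be accounted for by the pattern.
Here there's no way to consume every character, so the call returns None, and `bool(None)` is False.

False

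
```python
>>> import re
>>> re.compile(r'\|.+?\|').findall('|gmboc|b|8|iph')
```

['|gmboc|', '|8|']

The `?` after the quantifier makes it lazy — it takes as little as possible before letting the rest of the pattern try.
Since nothing is captured, `findall` lists the 2 matched substrings directly.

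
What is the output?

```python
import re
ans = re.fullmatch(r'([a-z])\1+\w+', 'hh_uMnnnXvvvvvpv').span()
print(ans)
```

`\1` is not a pattern — it's the concrete string captured by group 1, re-applied verbatim.
`re.fullmatch` requires the pattern to consume the entire string.
The match spans [0:16] → 'hh_uMnnnXvvvvvpv'.
Captured: group 1 = 'h'.

(0, 16)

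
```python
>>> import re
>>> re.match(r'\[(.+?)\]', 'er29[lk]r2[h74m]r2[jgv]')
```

None

`re.match` only tries the pattern at the start of the string.
Here the string doesn't start with a match, so the call returns None.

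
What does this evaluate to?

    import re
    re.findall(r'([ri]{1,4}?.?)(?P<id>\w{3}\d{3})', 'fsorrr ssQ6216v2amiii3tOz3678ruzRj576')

[('rrr ', 'ssQ621'), ('iii3', 'tOz367'), ('ru', 'zRj576')]

Pattern: 1 to 4 of one of [ri] (lazy), then optionally any character (captured); then exactly 3 of a word character, then exactly 3 of a digit (captured as 'id').
Matches: at [3:13] match 'rrr ssQ621', groups = ('rrr ', 'ssQ621'); at [18:28] match 'iii3tOz367', groups = ('iii3', 'tOz367'); at [29:37] match 'ruzRj576', groups = ('ru', 'zRj576').
2 groups means each result is a tuple of 2 captured strings — 3 here.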